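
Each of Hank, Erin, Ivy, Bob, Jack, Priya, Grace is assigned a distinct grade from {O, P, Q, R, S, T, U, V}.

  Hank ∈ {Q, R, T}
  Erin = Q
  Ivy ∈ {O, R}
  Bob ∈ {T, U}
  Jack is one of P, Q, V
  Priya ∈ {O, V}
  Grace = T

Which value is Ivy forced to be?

O

Erin must be Q (only option left). Remove Q from Hank, Jack.
Grace must be T (only option left). Eliminate T elsewhere: Hank, Bob.
Hank's domain is down to {R}, so Hank = R. Strike R from Ivy.
So Ivy = O.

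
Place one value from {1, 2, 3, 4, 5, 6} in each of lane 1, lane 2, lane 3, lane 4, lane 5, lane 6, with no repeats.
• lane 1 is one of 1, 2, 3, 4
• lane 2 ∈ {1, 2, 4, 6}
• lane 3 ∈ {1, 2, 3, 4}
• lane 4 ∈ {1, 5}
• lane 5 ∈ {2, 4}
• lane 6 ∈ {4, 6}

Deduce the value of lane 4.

5

The 6 variables together cover exactly {1, 2, 3, 4, 5, 6} — 6 values for 6 variables — and 5 appears only in lane 4's list, so lane 4 = 5.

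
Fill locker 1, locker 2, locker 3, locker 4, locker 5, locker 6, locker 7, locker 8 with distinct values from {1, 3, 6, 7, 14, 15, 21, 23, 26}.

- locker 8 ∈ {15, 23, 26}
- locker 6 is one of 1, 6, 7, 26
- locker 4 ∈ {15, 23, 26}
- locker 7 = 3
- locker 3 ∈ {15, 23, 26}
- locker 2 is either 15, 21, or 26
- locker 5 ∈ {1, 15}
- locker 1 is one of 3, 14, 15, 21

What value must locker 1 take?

locker 7 must be 3 (only option left). Strike 3 from locker 1.
The 3 variables locker 3, locker 4, locker 8 are confined to {15, 23, 26}, which locks those values in; drop them from locker 1, locker 2, locker 5, locker 6.
That leaves locker 2 = 21. Remove 21 from locker 1.
So locker 1 = 14.

14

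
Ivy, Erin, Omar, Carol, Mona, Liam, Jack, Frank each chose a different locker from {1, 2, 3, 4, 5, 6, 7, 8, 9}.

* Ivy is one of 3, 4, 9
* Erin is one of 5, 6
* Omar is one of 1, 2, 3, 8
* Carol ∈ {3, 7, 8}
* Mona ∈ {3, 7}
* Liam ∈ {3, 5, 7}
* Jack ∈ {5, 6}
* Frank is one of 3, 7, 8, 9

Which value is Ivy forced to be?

4

Erin and Jack share exactly the 2 values {5, 6}; by pigeonhole those values go to them, so strike 5, 6 from Liam.
Mona and Liam share exactly the 2 values {3, 7}; by pigeonhole those values go to them, so strike 3, 7 from Ivy, Omar, Carol, Frank.
Carol's domain is down to {8}, so Carol = 8. Eliminate 8 elsewhere: Omar, Frank.
Frank's domain is down to {9}, so Frank = 9. So Ivy can't be 9.
So Ivy = 4.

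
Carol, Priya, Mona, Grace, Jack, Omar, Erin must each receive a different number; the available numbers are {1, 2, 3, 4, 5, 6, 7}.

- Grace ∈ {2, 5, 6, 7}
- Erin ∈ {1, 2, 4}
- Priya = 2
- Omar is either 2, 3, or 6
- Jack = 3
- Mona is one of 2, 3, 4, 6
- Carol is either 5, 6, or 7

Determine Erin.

Priya has just one choice, so Priya = 2. Remove 2 from Mona, Grace, Omar, Erin.
Jack's domain is down to {3}, so Jack = 3. Eliminate 3 elsewhere: Mona, Omar.
Omar has just one choice, so Omar = 6. Eliminate 6 elsewhere: Carol, Mona, Grace.
That leaves Mona = 4. Remove 4 from Erin.
So Erin = 1.

1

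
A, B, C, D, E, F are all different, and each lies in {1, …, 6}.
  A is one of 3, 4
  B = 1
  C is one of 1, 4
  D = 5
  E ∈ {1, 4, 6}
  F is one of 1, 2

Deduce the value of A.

B's domain is down to {1}, so B = 1. Eliminate 1 elsewhere: C, E, F.
C must be 4 (only option left). Eliminate 4 elsewhere: A, E.
So A = 3.

3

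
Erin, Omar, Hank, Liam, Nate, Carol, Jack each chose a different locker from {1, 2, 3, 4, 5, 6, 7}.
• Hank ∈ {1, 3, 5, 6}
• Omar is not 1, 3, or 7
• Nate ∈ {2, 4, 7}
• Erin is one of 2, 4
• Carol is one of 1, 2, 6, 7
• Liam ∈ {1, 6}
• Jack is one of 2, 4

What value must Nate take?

7

Among the 7 variables, 3 fits only Hank (and all 7 values in {1, 2, 3, 4, 5, 6, 7} must be used), so Hank = 3.
The 6 still-open variables together cover exactly {1, 2, 4, 5, 6, 7} — 6 values for 6 variables — and 5 appears only in Omar's list, so Omar = 5.
Erin and Jack between them cover only {2, 4} — a naked pair. Remove those values from Nate, Carol.
So Nate = 7.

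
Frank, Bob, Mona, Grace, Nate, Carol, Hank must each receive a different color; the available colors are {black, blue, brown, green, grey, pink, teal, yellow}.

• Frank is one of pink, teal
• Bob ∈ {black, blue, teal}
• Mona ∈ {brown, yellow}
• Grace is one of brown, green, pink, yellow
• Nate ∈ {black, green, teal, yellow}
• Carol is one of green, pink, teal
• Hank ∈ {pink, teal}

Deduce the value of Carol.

The 7 variables draw from only 7 values {black, blue, brown, green, pink, teal, yellow}, so each is used; only Bob can be blue, hence Bob = blue.
The 6 still-open variables draw from only 6 values {black, brown, green, pink, teal, yellow}, so each is used; only Nate can be black, hence Nate = black.
Frank and Hank between them cover only {pink, teal} — a naked pair. Remove those values from Grace, Carol.
So Carol = green.

green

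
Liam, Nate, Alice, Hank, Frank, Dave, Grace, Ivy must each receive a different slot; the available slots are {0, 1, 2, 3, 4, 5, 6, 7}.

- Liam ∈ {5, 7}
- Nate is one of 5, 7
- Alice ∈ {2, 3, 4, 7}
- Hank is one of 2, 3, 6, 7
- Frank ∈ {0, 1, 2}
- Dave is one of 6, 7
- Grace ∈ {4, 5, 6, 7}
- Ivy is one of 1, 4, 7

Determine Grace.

4

Among the 8 variables, 0 fits only Frank (and all 8 values in {0, 1, 2, 3, 4, 5, 6, 7} must be used), so Frank = 0.
Among the 7 still-open variables, 1 fits only Ivy (and all 7 values in {1, 2, 3, 4, 5, 6, 7} must be used), so Ivy = 1.
Liam and Nate share exactly the 2 values {5, 7}; by pigeonhole those values go to them, so strike 5, 7 from Alice, Hank, Dave, Grace.
Dave must be 6 (only option left). Eliminate 6 elsewhere: Hank, Grace.
So Grace = 4.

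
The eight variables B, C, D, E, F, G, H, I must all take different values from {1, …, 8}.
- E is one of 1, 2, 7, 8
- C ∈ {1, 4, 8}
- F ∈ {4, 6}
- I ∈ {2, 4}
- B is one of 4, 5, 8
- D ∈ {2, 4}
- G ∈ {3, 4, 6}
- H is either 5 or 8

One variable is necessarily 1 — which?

C

Among the 8 variables, 3 fits only G (and all 8 values in {1, 2, 3, 4, 5, 6, 7, 8} must be used), so G = 3.
Among the 7 still-open variables, 6 fits only F (and all 7 values in {1, 2, 4, 5, 6, 7, 8} must be used), so F = 6.
Among the 6 still-open variables, 7 fits only E (and all 6 values in {1, 2, 4, 5, 7, 8} must be used), so E = 7.
The 5 still-open variables together cover exactly {1, 2, 4, 5, 8} — 5 values for 5 variables — and 1 appears only in C's list, so C = 1.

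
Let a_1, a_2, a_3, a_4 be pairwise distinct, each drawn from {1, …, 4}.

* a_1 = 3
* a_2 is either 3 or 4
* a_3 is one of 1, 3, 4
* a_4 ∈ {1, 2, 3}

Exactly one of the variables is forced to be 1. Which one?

a_3

a_1's domain is down to {3}, so a_1 = 3. So a_2, a_3, a_4 can't be 3.
a_2 must be 4 (only option left). Remove 4 from a_3.
So 1 goes to a_3.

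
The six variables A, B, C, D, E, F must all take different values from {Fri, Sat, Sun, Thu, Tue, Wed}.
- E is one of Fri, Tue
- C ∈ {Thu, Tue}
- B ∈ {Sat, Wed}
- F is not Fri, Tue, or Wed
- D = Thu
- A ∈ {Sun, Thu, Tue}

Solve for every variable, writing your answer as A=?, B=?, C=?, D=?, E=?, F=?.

D has just one choice, so D = Thu. Remove Thu from A, C, F.
C has just one choice, so C = Tue. Eliminate Tue elsewhere: A, E.
That leaves E = Fri.
That leaves A = Sun. Strike Sun from F.
F's domain is down to {Sat}, so F = Sat. So B can't be Sat.
B must be Wed (only option left).

A=Sun, B=Wed, C=Tue, D=Thu, E=Fri, F=Sat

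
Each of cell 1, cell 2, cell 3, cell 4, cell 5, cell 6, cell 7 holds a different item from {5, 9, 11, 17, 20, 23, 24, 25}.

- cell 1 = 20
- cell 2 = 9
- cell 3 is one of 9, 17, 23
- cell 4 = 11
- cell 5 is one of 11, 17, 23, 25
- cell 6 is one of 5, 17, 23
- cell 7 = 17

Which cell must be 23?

cell 3

cell 1's domain is down to {20}, so cell 1 = 20.
That leaves cell 2 = 9. So cell 3 can't be 9.
That leaves cell 4 = 11. Remove 11 from cell 5.
cell 7's domain is down to {17}, so cell 7 = 17. Eliminate 17 elsewhere: cell 3, cell 5, cell 6.
So 23 goes to cell 3.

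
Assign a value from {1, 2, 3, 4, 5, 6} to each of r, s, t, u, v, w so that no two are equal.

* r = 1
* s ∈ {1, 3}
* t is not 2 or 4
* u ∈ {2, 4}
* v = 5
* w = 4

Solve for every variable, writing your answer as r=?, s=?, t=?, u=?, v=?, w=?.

r=1, s=3, t=6, u=2, v=5, w=4

r must be 1 (only option left). Remove 1 from s, t.
That leaves s = 3. Remove 3 from t.
That leaves v = 5. Remove 5 from t.
w has just one choice, so w = 4. Eliminate 4 elsewhere: u.
That leaves t = 6.
That leaves u = 2.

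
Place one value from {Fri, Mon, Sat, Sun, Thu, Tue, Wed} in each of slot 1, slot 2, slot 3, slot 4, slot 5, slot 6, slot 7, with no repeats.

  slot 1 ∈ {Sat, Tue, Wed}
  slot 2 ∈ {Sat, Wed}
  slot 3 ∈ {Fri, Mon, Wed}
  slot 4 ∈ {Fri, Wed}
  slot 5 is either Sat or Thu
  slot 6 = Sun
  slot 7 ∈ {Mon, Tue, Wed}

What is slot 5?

slot 6 has just one choice, so slot 6 = Sun.
The 6 still-open variables draw from only 6 values {Fri, Mon, Sat, Thu, Tue, Wed}, so each is used; only slot 5 can be Thu, hence slot 5 = Thu.

Thu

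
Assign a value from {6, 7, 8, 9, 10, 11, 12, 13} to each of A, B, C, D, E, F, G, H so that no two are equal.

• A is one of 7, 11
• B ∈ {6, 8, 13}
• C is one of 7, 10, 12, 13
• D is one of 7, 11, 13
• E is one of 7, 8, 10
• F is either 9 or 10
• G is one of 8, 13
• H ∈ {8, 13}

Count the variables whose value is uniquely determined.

Among the 8 variables, 6 fits only B (and all 8 values in {6, 7, 8, 9, 10, 11, 12, 13} must be used), so B = 6.
Among the 7 still-open variables, 9 fits only F (and all 7 values in {7, 8, 9, 10, 11, 12, 13} must be used), so F = 9.
The 6 still-open variables together cover exactly {7, 8, 10, 11, 12, 13} — 6 values for 6 variables — and 12 appears only in C's list, so C = 12.
Among the 5 still-open variables, 10 fits only E (and all 5 values in {7, 8, 10, 11, 13} must be used), so E = 10.
G and H between them cover only {8, 13} — a naked pair. Remove those values from D.
Determined: B=6, C=12, E=10, F=9. The other variables each still have more than one consistent value. That makes 4.

4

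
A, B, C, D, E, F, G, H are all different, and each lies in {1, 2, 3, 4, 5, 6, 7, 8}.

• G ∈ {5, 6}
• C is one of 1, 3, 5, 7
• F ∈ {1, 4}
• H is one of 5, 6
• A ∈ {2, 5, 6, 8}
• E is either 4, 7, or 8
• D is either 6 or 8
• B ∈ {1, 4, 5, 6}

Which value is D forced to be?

8

The 8 variables draw from only 8 values {1, 2, 3, 4, 5, 6, 7, 8}, so each is used; only A can be 2, hence A = 2.
The 7 still-open variables draw from only 7 values {1, 3, 4, 5, 6, 7, 8}, so each is used; only C can be 3, hence C = 3.
The 6 still-open variables together cover exactly {1, 4, 5, 6, 7, 8} — 6 values for 6 variables — and 7 appears only in E's list, so E = 7.
The 5 still-open variables draw from only 5 values {1, 4, 5, 6, 8}, so each is used; only D can be 8, hence D = 8.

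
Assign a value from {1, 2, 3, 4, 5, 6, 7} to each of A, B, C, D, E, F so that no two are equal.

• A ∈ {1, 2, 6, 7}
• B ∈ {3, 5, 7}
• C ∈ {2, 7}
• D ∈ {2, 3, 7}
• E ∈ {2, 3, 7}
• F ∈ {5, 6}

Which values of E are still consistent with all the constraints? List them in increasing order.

Among the 6 variables, 1 fits only A (and all 6 values in {1, 2, 3, 5, 6, 7} must be used), so A = 1.
Among the 5 still-open variables, 6 fits only F (and all 5 values in {2, 3, 5, 6, 7} must be used), so F = 6.
The 4 still-open variables draw from only 4 values {2, 3, 5, 7}, so each is used; only B can be 5, hence B = 5.
No further eliminations apply; E can still be any of 2, 3, 7.

2, 3, 7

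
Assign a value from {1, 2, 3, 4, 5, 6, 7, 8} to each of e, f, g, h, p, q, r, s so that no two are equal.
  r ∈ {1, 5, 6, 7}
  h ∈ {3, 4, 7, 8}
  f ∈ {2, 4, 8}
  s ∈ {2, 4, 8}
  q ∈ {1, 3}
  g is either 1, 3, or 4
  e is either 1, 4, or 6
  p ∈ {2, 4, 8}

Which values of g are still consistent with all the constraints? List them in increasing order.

The 8 variables draw from only 8 values {1, 2, 3, 4, 5, 6, 7, 8}, so each is used; only r can be 5, hence r = 5.
The 7 still-open variables together cover exactly {1, 2, 3, 4, 6, 7, 8} — 7 values for 7 variables — and 6 appears only in e's list, so e = 6.
Among the 6 still-open variables, 7 fits only h (and all 6 values in {1, 2, 3, 4, 7, 8} must be used), so h = 7.
f, p, s between them cover only {2, 4, 8} — a naked triple. Remove those values from g.
No further eliminations apply; g can still be any of 1, 3.

1, 3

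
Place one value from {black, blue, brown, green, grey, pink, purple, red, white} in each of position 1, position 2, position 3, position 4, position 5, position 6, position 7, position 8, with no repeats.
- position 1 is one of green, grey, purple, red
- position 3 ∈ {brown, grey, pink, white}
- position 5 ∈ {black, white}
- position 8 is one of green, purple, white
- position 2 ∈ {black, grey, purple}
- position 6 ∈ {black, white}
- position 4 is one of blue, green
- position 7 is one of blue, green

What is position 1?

The 2 variables position 4 and position 7 are confined to {blue, green}, which locks those values in; drop them from position 1, position 8.
The 2 variables position 5 and position 6 are confined to {black, white}, which locks those values in; drop them from position 2, position 3, position 8.
That leaves position 8 = purple. So position 1, position 2 can't be purple.
position 2 must be grey (only option left). Strike grey from position 1, position 3.
So position 1 = red.

red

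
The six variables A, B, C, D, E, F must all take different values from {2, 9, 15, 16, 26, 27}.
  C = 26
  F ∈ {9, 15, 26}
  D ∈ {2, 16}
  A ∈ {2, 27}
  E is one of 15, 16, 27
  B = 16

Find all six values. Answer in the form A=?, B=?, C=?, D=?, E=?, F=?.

A=27, B=16, C=26, D=2, E=15, F=9

B must be 16 (only option left). Strike 16 from D, E.
That leaves C = 26. Eliminate 26 elsewhere: F.
D must be 2 (only option left). Eliminate 2 elsewhere: A.
That leaves A = 27. Remove 27 from E.
That leaves E = 15. So F can't be 15.
F must be 9 (only option left).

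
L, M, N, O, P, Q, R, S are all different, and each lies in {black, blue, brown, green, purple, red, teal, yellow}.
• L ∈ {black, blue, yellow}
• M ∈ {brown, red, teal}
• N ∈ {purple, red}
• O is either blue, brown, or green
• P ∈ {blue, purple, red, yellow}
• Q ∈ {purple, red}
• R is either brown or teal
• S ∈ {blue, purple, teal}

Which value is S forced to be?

blue

The 8 variables together cover exactly {black, blue, brown, green, purple, red, teal, yellow} — 8 values for 8 variables — and black appears only in L's list, so L = black.
The 7 still-open variables draw from only 7 values {blue, brown, green, purple, red, teal, yellow}, so each is used; only O can be green, hence O = green.
The 6 still-open variables together cover exactly {blue, brown, purple, red, teal, yellow} — 6 values for 6 variables — and yellow appears only in P's list, so P = yellow.
The 5 still-open variables together cover exactly {blue, brown, purple, red, teal} — 5 values for 5 variables — and blue appears only in S's list, so S = blue.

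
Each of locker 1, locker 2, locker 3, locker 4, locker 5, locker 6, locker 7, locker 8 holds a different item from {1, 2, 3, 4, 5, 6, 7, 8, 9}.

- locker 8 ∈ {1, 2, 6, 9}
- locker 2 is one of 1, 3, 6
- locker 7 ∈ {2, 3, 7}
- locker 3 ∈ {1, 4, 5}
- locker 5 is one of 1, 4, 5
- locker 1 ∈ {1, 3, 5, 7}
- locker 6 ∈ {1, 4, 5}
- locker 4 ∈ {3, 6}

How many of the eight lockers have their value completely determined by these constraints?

Among the 8 variables, 9 fits only locker 8 (and all 8 values in {1, 2, 3, 4, 5, 6, 7, 9} must be used), so locker 8 = 9.
Among the 7 still-open variables, 2 fits only locker 7 (and all 7 values in {1, 2, 3, 4, 5, 6, 7} must be used), so locker 7 = 2.
The 6 still-open variables together cover exactly {1, 3, 4, 5, 6, 7} — 6 values for 6 variables — and 7 appears only in locker 1's list, so locker 1 = 7.
The 3 variables locker 3, locker 5, locker 6 are confined to {1, 4, 5}, which locks those values in; drop them from locker 2.
Determined: locker 1=7, locker 7=2, locker 8=9. The other lockers each still have more than one consistent value. That makes 3.

3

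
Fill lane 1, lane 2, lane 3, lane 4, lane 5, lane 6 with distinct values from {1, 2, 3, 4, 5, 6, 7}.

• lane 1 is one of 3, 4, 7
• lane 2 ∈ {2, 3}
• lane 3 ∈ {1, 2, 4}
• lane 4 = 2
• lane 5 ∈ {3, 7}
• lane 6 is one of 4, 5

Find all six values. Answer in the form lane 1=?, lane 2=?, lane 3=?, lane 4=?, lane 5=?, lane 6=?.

lane 4 must be 2 (only option left). Strike 2 from lane 2, lane 3.
That leaves lane 2 = 3. Eliminate 3 elsewhere: lane 1, lane 5.
lane 5 must be 7 (only option left). Strike 7 from lane 1.
That leaves lane 1 = 4. Remove 4 from lane 3, lane 6.
lane 3 must be 1 (only option left).
lane 6 must be 5 (only option left).

lane 1=4, lane 2=3, lane 3=1, lane 4=2, lane 5=7, lane 6=5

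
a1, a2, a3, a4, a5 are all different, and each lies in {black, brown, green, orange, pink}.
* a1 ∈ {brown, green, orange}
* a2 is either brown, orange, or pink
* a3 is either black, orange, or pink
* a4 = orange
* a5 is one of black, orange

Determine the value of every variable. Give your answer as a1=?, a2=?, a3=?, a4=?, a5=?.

a4 must be orange (only option left). Eliminate orange elsewhere: a1, a2, a3, a5.
a5's domain is down to {black}, so a5 = black. Remove black from a3.
That leaves a3 = pink. So a2 can't be pink.
a2 must be brown (only option left). Eliminate brown elsewhere: a1.
a1 must be green (only option left).

a1=green, a2=brown, a3=pink, a4=orange, a5=black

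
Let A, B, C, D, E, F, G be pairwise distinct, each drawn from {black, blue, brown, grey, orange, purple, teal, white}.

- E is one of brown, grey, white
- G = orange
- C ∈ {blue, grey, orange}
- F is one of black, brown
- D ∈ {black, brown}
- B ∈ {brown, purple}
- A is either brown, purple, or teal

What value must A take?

G must be orange (only option left). Strike orange from C.
The 2 variables D and F are confined to {black, brown}, which locks those values in; drop them from A, B, E.
That leaves B = purple. So A can't be purple.
So A = teal.

teal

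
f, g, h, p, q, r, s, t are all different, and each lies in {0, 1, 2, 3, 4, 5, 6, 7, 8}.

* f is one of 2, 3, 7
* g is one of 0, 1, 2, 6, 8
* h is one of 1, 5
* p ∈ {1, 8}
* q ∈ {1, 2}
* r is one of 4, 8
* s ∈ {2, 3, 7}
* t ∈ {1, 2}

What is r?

The 2 variables q and t are confined to {1, 2}, which locks those values in; drop them from f, g, h, p, s.
h has just one choice, so h = 5.
That leaves p = 8. Strike 8 from g, r.
So r = 4.

4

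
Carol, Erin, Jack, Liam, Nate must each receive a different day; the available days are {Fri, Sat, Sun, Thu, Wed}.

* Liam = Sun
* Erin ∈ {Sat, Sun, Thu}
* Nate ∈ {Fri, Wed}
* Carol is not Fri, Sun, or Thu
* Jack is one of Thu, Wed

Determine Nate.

Liam must be Sun (only option left). Eliminate Sun elsewhere: Erin.
Among the 4 still-open variables, Fri fits only Nate (and all 4 values in {Fri, Sat, Thu, Wed} must be used), so Nate = Fri.

Fri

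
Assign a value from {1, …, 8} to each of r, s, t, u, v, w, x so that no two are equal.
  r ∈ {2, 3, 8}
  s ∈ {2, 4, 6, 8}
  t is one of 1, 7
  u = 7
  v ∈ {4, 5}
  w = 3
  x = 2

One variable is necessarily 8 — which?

r

u must be 7 (only option left). Remove 7 from t.
w must be 3 (only option left). Strike 3 from r.
That leaves x = 2. Eliminate 2 elsewhere: r, s.
So 8 goes to r.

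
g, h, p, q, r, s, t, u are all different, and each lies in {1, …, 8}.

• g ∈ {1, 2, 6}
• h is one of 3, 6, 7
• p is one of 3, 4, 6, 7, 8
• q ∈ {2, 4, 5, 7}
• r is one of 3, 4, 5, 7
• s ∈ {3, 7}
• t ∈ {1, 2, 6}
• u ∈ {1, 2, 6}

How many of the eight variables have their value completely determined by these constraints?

The 8 variables together cover exactly {1, 2, 3, 4, 5, 6, 7, 8} — 8 values for 8 variables — and 8 appears only in p's list, so p = 8.
g, t, u between them cover only {1, 2, 6} — a naked triple. Remove those values from h, q.
The 2 variables h and s are confined to {3, 7}, which locks those values in; drop them from q, r.
Determined: p=8. The other variables each still have more than one consistent value. That makes 1.

1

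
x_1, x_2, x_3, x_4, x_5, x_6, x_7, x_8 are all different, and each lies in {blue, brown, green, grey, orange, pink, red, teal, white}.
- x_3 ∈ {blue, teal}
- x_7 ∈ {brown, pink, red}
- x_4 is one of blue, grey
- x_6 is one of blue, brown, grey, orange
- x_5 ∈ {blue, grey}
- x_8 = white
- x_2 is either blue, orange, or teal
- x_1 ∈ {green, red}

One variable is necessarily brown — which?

x_8 must be white (only option left).
x_4 and x_5 share exactly the 2 values {blue, grey}; by pigeonhole those values go to them, so strike blue, grey from x_2, x_3, x_6.
x_3 must be teal (only option left). Remove teal from x_2.
x_2 has just one choice, so x_2 = orange. Remove orange from x_6.
So brown goes to x_6.

x_6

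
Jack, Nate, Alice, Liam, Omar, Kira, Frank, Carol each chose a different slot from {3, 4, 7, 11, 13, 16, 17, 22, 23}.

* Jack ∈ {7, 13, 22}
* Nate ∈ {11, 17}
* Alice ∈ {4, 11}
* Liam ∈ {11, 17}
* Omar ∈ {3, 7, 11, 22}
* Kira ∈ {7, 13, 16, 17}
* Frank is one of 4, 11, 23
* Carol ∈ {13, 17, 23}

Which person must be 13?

Nate and Liam between them cover only {11, 17} — a naked pair. Remove those values from Alice, Omar, Kira, Frank, Carol.
That leaves Alice = 4. Strike 4 from Frank.
Frank's domain is down to {23}, so Frank = 23. Remove 23 from Carol.
So 13 goes to Carol.

Carol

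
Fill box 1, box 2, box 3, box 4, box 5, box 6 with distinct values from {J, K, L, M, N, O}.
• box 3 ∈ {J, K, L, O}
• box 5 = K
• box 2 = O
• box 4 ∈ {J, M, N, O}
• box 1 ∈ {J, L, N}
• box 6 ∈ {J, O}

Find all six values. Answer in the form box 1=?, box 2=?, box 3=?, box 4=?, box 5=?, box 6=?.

box 1=N, box 2=O, box 3=L, box 4=M, box 5=K, box 6=J

box 2 must be O (only option left). So box 3, box 4, box 6 can't be O.
box 5's domain is down to {K}, so box 5 = K. Eliminate K elsewhere: box 3.
box 6's domain is down to {J}, so box 6 = J. Eliminate J elsewhere: box 1, box 3, box 4.
box 3 has just one choice, so box 3 = L. Eliminate L elsewhere: box 1.
box 1's domain is down to {N}, so box 1 = N. Strike N from box 4.
box 4 has just one choice, so box 4 = M.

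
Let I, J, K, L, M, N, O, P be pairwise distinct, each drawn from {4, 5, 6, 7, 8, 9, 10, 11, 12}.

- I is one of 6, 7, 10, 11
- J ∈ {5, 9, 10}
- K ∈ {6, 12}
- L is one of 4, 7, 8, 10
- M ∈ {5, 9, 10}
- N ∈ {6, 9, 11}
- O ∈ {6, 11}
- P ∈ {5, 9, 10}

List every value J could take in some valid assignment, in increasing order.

5, 9, 10

J, M, P share exactly the 3 values {5, 9, 10}; by pigeonhole those values go to them, so strike 5, 9, 10 from I, L, N.
N and O share exactly the 2 values {6, 11}; by pigeonhole those values go to them, so strike 6, 11 from I, K.
That leaves I = 7. Remove 7 from L.
K's domain is down to {12}, so K = 12.
No further eliminations apply; J can still be any of 5, 9, 10.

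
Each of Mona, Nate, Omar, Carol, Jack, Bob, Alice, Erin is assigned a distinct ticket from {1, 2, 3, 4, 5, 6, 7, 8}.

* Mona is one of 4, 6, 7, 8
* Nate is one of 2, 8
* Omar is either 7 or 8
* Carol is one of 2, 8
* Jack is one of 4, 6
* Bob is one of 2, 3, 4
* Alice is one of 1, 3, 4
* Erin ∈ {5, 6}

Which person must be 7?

The 8 variables together cover exactly {1, 2, 3, 4, 5, 6, 7, 8} — 8 values for 8 variables — and 1 appears only in Alice's list, so Alice = 1.
The 7 still-open variables draw from only 7 values {2, 3, 4, 5, 6, 7, 8}, so each is used; only Bob can be 3, hence Bob = 3.
The 6 still-open variables together cover exactly {2, 4, 5, 6, 7, 8} — 6 values for 6 variables — and 5 appears only in Erin's list, so Erin = 5.
Nate and Carol between them cover only {2, 8} — a naked pair. Remove those values from Mona, Omar.
So 7 goes to Omar.

Omar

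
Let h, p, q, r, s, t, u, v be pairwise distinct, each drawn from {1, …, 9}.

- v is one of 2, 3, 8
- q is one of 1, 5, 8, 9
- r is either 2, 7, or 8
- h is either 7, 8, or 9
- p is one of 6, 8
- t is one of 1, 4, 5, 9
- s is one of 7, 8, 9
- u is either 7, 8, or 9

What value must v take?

3

h, s, u share exactly the 3 values {7, 8, 9}; by pigeonhole those values go to them, so strike 7, 8, 9 from p, q, r, t, v.
p must be 6 (only option left).
That leaves r = 2. Eliminate 2 elsewhere: v.
So v = 3.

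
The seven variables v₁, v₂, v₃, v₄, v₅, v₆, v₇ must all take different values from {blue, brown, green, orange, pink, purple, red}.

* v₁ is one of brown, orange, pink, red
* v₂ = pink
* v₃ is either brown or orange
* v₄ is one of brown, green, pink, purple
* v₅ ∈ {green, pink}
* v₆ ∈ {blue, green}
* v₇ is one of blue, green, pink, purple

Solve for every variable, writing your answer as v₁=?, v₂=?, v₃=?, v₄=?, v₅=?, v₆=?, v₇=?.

v₁=red, v₂=pink, v₃=orange, v₄=brown, v₅=green, v₆=blue, v₇=purple

v₂'s domain is down to {pink}, so v₂ = pink. Strike pink from v₁, v₄, v₅, v₇.
v₅ must be green (only option left). Remove green from v₄, v₆, v₇.
v₆ must be blue (only option left). Remove blue from v₇.
v₇ has just one choice, so v₇ = purple. So v₄ can't be purple.
v₄ must be brown (only option left). Remove brown from v₁, v₃.
v₃ must be orange (only option left). Remove orange from v₁.
That leaves v₁ = red.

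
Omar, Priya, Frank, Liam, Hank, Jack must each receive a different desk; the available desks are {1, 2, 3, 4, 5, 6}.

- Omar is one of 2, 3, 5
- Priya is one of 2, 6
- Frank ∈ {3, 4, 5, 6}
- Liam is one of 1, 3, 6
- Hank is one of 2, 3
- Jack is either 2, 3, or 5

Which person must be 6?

Priya

The 6 variables together cover exactly {1, 2, 3, 4, 5, 6} — 6 values for 6 variables — and 1 appears only in Liam's list, so Liam = 1.
The 5 still-open variables together cover exactly {2, 3, 4, 5, 6} — 5 values for 5 variables — and 4 appears only in Frank's list, so Frank = 4.
The 4 still-open variables together cover exactly {2, 3, 5, 6} — 4 values for 4 variables — and 6 appears only in Priya's list, so Priya = 6.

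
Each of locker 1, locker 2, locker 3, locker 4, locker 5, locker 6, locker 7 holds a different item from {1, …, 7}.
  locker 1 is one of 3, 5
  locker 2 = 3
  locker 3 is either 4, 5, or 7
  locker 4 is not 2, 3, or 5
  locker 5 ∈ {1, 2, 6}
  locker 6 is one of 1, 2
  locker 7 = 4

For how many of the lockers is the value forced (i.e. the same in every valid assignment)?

locker 2 must be 3 (only option left). Eliminate 3 elsewhere: locker 1.
locker 7 must be 4 (only option left). So locker 3, locker 4 can't be 4.
locker 1's domain is down to {5}, so locker 1 = 5. Eliminate 5 elsewhere: locker 3.
locker 3's domain is down to {7}, so locker 3 = 7. Eliminate 7 elsewhere: locker 4.
Determined: locker 1=5, locker 2=3, locker 3=7, locker 7=4. The other lockers each still have more than one consistent value. That makes 4.

4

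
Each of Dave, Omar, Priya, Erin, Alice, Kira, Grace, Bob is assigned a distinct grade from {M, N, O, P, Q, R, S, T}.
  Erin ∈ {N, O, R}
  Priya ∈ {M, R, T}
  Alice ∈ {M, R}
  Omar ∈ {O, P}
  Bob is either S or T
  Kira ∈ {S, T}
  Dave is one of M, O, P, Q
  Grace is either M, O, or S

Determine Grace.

The 8 variables draw from only 8 values {M, N, O, P, Q, R, S, T}, so each is used; only Erin can be N, hence Erin = N.
The 7 still-open variables together cover exactly {M, O, P, Q, R, S, T} — 7 values for 7 variables — and Q appears only in Dave's list, so Dave = Q.
The 6 still-open variables together cover exactly {M, O, P, R, S, T} — 6 values for 6 variables — and P appears only in Omar's list, so Omar = P.
The 5 still-open variables draw from only 5 values {M, O, R, S, T}, so each is used; only Grace can be O, hence Grace = O.

O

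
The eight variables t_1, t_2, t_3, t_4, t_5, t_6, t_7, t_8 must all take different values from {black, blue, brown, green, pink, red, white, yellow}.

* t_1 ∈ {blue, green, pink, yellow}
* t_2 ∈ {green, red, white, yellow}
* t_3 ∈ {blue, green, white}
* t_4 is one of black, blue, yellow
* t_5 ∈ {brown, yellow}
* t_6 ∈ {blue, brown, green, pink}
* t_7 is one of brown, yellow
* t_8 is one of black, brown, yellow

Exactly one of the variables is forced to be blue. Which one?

The 8 variables together cover exactly {black, blue, brown, green, pink, red, white, yellow} — 8 values for 8 variables — and red appears only in t_2's list, so t_2 = red.
The 7 still-open variables draw from only 7 values {black, blue, brown, green, pink, white, yellow}, so each is used; only t_3 can be white, hence t_3 = white.
t_5 and t_7 between them cover only {brown, yellow} — a naked pair. Remove those values from t_1, t_4, t_6, t_8.
t_8 has just one choice, so t_8 = black. Strike black from t_4.
So blue goes to t_4.

t_4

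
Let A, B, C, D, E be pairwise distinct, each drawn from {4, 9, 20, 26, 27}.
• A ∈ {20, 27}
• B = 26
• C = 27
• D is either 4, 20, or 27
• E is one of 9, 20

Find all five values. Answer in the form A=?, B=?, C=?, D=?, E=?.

A=20, B=26, C=27, D=4, E=9

B has just one choice, so B = 26.
C must be 27 (only option left). Eliminate 27 elsewhere: A, D.
A's domain is down to {20}, so A = 20. Remove 20 from D, E.
That leaves D = 4.
E has just one choice, so E = 9.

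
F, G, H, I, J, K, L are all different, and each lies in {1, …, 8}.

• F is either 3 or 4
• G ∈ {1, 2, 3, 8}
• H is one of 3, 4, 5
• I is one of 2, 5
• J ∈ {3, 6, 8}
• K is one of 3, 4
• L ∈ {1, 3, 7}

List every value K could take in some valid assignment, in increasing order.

3, 4

F and K share exactly the 2 values {3, 4}; by pigeonhole those values go to them, so strike 3, 4 from G, H, J, L.
That leaves H = 5. Eliminate 5 elsewhere: I.
I has just one choice, so I = 2. Eliminate 2 elsewhere: G.
No further eliminations apply; K can still be any of 3, 4.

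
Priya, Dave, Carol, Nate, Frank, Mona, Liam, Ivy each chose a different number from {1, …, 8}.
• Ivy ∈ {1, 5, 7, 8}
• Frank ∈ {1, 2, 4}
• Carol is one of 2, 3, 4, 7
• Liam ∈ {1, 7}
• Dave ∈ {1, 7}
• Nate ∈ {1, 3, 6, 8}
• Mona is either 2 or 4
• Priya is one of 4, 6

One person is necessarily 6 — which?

Priya

Among the 8 variables, 5 fits only Ivy (and all 8 values in {1, 2, 3, 4, 5, 6, 7, 8} must be used), so Ivy = 5.
Among the 7 still-open variables, 8 fits only Nate (and all 7 values in {1, 2, 3, 4, 6, 7, 8} must be used), so Nate = 8.
The 6 still-open variables draw from only 6 values {1, 2, 3, 4, 6, 7}, so each is used; only Carol can be 3, hence Carol = 3.
The 5 still-open variables draw from only 5 values {1, 2, 4, 6, 7}, so each is used; only Priya can be 6, hence Priya = 6.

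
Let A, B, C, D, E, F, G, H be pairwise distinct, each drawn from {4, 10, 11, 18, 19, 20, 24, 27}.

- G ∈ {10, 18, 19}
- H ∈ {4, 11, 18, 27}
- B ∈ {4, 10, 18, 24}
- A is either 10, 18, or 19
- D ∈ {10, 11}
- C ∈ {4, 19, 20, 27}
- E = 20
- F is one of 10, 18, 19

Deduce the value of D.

E has just one choice, so E = 20. Strike 20 from C.
The 7 still-open variables together cover exactly {4, 10, 11, 18, 19, 24, 27} — 7 values for 7 variables — and 24 appears only in B's list, so B = 24.
The 3 variables A, F, G are confined to {10, 18, 19}, which locks those values in; drop them from C, D, H.
So D = 11.

11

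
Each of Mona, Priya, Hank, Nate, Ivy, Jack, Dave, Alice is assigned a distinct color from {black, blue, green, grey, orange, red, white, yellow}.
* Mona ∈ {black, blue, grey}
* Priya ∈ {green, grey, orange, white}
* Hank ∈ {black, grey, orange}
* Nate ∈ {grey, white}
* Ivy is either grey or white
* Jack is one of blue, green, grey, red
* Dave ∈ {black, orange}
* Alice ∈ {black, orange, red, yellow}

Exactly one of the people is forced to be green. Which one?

The 8 variables draw from only 8 values {black, blue, green, grey, orange, red, white, yellow}, so each is used; only Alice can be yellow, hence Alice = yellow.
The 7 still-open variables draw from only 7 values {black, blue, green, grey, orange, red, white}, so each is used; only Jack can be red, hence Jack = red.
Among the 6 still-open variables, blue fits only Mona (and all 6 values in {black, blue, green, grey, orange, white} must be used), so Mona = blue.
The 5 still-open variables together cover exactly {black, green, grey, orange, white} — 5 values for 5 variables — and green appears only in Priya's list, so Priya = green.

Priya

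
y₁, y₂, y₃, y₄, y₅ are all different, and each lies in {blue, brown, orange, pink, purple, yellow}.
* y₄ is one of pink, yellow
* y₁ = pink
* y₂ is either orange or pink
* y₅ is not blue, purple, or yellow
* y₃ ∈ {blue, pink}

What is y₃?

blue

y₁ must be pink (only option left). So y₂, y₃, y₄, y₅ can't be pink.
So y₃ = blue.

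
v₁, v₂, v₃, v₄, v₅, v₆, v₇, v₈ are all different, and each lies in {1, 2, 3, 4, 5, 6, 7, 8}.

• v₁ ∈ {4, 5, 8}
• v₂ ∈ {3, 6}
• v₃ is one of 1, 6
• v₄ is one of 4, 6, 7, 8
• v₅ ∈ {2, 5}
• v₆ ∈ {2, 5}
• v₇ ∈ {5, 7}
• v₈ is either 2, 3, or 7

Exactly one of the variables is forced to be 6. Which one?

The 8 variables draw from only 8 values {1, 2, 3, 4, 5, 6, 7, 8}, so each is used; only v₃ can be 1, hence v₃ = 1.
v₅ and v₆ between them cover only {2, 5} — a naked pair. Remove those values from v₁, v₇, v₈.
v₇ must be 7 (only option left). Remove 7 from v₄, v₈.
v₈'s domain is down to {3}, so v₈ = 3. Strike 3 from v₂.
So 6 goes to v₂.

v₂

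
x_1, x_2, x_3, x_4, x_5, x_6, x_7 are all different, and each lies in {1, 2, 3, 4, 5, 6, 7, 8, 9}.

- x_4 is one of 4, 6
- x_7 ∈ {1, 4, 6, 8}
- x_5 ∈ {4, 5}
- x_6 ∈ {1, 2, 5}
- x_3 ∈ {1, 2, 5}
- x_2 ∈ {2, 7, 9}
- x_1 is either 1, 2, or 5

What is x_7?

8

The 3 variables x_1, x_3, x_6 are confined to {1, 2, 5}, which locks those values in; drop them from x_2, x_5, x_7.
x_5 must be 4 (only option left). So x_4, x_7 can't be 4.
x_4 must be 6 (only option left). So x_7 can't be 6.
So x_7 = 8.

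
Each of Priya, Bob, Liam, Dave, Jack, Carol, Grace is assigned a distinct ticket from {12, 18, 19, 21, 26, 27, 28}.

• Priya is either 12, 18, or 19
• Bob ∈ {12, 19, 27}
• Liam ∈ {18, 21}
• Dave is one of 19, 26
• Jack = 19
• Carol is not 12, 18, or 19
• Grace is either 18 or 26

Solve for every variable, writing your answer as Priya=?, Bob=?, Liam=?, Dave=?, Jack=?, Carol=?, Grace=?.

Priya=12, Bob=27, Liam=21, Dave=26, Jack=19, Carol=28, Grace=18

Jack has just one choice, so Jack = 19. Eliminate 19 elsewhere: Priya, Bob, Dave.
Dave's domain is down to {26}, so Dave = 26. So Carol, Grace can't be 26.
That leaves Grace = 18. Eliminate 18 elsewhere: Priya, Liam.
That leaves Priya = 12. Remove 12 from Bob.
Bob's domain is down to {27}, so Bob = 27. So Carol can't be 27.
That leaves Liam = 21. Eliminate 21 elsewhere: Carol.
Carol's domain is down to {28}, so Carol = 28.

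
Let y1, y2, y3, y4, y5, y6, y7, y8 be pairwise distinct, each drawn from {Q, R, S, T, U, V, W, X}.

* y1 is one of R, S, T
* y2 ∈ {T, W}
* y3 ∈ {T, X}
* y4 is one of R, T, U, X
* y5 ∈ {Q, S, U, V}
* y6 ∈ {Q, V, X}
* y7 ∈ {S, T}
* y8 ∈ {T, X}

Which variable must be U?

y4

The 8 variables together cover exactly {Q, R, S, T, U, V, W, X} — 8 values for 8 variables — and W appears only in y2's list, so y2 = W.
y3 and y8 between them cover only {T, X} — a naked pair. Remove those values from y1, y4, y6, y7.
y7 must be S (only option left). So y1, y5 can't be S.
y1 must be R (only option left). Eliminate R elsewhere: y4.
So U goes to y4.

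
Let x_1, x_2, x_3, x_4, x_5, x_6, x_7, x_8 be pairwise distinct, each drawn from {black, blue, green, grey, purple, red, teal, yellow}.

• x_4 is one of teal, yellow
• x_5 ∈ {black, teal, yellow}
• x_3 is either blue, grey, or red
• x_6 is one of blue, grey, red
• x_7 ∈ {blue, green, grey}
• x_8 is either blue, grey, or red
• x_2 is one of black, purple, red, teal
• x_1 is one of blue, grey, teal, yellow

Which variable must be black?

The 8 variables draw from only 8 values {black, blue, green, grey, purple, red, teal, yellow}, so each is used; only x_7 can be green, hence x_7 = green.
The 7 still-open variables draw from only 7 values {black, blue, grey, purple, red, teal, yellow}, so each is used; only x_2 can be purple, hence x_2 = purple.
Among the 6 still-open variables, black fits only x_5 (and all 6 values in {black, blue, grey, red, teal, yellow} must be used), so x_5 = black.

x_5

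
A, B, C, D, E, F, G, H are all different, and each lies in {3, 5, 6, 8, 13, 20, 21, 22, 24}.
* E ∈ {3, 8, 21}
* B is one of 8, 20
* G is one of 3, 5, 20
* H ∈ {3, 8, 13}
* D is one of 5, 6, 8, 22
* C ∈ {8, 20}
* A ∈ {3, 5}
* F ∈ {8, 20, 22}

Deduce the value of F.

22

The 8 variables draw from only 8 values {3, 5, 6, 8, 13, 20, 21, 22}, so each is used; only D can be 6, hence D = 6.
Among the 7 still-open variables, 13 fits only H (and all 7 values in {3, 5, 8, 13, 20, 21, 22} must be used), so H = 13.
The 6 still-open variables draw from only 6 values {3, 5, 8, 20, 21, 22}, so each is used; only E can be 21, hence E = 21.
The 5 still-open variables together cover exactly {3, 5, 8, 20, 22} — 5 values for 5 variables — and 22 appears only in F's list, so F = 22.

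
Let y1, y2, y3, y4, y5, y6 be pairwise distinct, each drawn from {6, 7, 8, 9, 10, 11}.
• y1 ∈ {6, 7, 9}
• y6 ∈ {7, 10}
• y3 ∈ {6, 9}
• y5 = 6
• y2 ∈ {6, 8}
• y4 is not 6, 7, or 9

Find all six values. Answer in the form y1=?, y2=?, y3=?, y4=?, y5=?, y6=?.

y1=7, y2=8, y3=9, y4=11, y5=6, y6=10

y5's domain is down to {6}, so y5 = 6. Strike 6 from y1, y2, y3.
y2 must be 8 (only option left). So y4 can't be 8.
y3's domain is down to {9}, so y3 = 9. Strike 9 from y1.
y1 has just one choice, so y1 = 7. Eliminate 7 elsewhere: y6.
y6's domain is down to {10}, so y6 = 10. Strike 10 from y4.
y4 has just one choice, so y4 = 11.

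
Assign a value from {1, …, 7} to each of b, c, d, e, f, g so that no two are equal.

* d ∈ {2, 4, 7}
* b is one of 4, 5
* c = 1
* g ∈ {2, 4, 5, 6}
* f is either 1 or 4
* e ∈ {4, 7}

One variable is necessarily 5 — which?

b

c must be 1 (only option left). Strike 1 from f.
That leaves f = 4. Remove 4 from b, d, e, g.
So 5 goes to b.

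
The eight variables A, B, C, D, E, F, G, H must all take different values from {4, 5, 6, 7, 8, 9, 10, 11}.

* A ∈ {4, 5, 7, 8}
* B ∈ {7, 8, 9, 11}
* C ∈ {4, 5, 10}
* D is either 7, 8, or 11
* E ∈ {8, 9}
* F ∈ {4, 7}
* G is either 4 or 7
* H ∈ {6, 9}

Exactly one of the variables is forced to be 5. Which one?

Among the 8 variables, 6 fits only H (and all 8 values in {4, 5, 6, 7, 8, 9, 10, 11} must be used), so H = 6.
The 7 still-open variables draw from only 7 values {4, 5, 7, 8, 9, 10, 11}, so each is used; only C can be 10, hence C = 10.
The 6 still-open variables together cover exactly {4, 5, 7, 8, 9, 11} — 6 values for 6 variables — and 5 appears only in A's list, so A = 5.

A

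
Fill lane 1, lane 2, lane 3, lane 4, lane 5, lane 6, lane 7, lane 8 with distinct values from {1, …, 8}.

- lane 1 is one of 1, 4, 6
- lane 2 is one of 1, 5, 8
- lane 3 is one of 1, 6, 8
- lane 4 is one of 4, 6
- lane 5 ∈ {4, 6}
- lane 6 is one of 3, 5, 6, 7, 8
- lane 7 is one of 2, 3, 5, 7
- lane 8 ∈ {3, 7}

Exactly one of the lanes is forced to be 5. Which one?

The 8 variables together cover exactly {1, 2, 3, 4, 5, 6, 7, 8} — 8 values for 8 variables — and 2 appears only in lane 7's list, so lane 7 = 2.
lane 4 and lane 5 between them cover only {4, 6} — a naked pair. Remove those values from lane 1, lane 3, lane 6.
lane 1 must be 1 (only option left). So lane 2, lane 3 can't be 1.
That leaves lane 3 = 8. Remove 8 from lane 2, lane 6.
So 5 goes to lane 2.

lane 2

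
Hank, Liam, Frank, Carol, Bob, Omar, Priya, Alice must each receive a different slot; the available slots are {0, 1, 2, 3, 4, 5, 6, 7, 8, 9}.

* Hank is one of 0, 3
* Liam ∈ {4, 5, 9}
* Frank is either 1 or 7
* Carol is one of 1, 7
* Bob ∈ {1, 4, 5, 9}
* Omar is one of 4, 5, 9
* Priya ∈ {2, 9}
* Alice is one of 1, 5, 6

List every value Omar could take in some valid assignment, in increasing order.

4, 5, 9

Frank and Carol between them cover only {1, 7} — a naked pair. Remove those values from Bob, Alice.
Liam, Bob, Omar share exactly the 3 values {4, 5, 9}; by pigeonhole those values go to them, so strike 4, 5, 9 from Priya, Alice.
Priya has just one choice, so Priya = 2.
Alice must be 6 (only option left).
No further eliminations apply; Omar can still be any of 4, 5, 9.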